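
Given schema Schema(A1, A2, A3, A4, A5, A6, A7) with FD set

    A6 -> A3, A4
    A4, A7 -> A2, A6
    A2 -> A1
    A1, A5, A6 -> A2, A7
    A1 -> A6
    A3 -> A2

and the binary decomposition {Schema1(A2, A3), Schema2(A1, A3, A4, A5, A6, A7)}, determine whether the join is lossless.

Yes

Common attributes: Schema1 ∩ Schema2 = {A3}.
Closure of {A3}: A3 → A2 applies, adding A2; A2 → A1 applies, adding A1; A1 → A6 applies, adding A6; A6 → A3, A4 applies, adding A4. So (A3)⁺ = {A1, A2, A3, A4, A6}.
This closure contains every attribute of Schema1, so Schema1 ∩ Schema2 → Schema1. The join is lossless.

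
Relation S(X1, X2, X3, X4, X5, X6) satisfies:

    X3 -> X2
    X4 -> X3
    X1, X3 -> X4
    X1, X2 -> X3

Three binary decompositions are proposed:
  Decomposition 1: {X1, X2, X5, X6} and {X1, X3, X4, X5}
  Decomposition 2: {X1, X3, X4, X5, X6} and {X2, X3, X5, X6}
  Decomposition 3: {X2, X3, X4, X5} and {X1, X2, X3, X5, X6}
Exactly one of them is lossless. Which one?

Decomposition 2

Decomposition 1: common = {X1, X5}, closure = {X1, X5} → lossy.
Decomposition 2: common = {X3, X5, X6}, closure = {X2, X3, X5, X6} → lossless.
Decomposition 3: common = {X2, X3, X5}, closure = {X2, X3, X5} → lossy.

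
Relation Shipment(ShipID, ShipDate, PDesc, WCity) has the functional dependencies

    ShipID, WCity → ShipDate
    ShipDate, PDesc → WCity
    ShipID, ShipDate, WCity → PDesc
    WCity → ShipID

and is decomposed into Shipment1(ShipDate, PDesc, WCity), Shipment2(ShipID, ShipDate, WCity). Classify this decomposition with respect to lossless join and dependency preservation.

lossless and dependency-preserving

Lossless test: (ShipDate, WCity)⁺ = {ShipID, ShipDate, PDesc, WCity}, which contains all of one fragment — lossless.
Dependency preservation: ShipID, ShipDate, WCity → PDesc is not contained in any single fragment, but the restricted closure of its left-hand side across the fragments still reaches the right-hand side; the remaining FDs each lie inside some fragment. All dependencies are preserved.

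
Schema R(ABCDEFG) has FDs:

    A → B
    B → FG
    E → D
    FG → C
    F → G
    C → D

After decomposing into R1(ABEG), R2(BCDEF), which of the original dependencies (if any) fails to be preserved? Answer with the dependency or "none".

F → G

Check F → G: no single fragment contains all of {FG}, and the restricted closure of {F} across the fragments never reaches {G}.
A → B is preserved.
B → FG is preserved.
E → D is preserved.
FG → C is preserved.
C → D is preserved.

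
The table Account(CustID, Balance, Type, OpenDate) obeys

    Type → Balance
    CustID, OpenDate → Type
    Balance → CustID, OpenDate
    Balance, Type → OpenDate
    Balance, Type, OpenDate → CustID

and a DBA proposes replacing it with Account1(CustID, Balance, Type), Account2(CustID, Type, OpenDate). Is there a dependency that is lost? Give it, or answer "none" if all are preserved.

Type → Balance lies within Account1.
CustID, OpenDate → Type lies within Account2.
Balance → CustID, OpenDate: restricted closure across fragments reaches CustID, OpenDate.
Balance, Type → OpenDate: restricted closure across fragments reaches OpenDate.
Balance, Type, OpenDate → CustID: restricted closure across fragments reaches CustID.
Every dependency is enforceable on the fragments, so the decomposition is dependency-preserving.

none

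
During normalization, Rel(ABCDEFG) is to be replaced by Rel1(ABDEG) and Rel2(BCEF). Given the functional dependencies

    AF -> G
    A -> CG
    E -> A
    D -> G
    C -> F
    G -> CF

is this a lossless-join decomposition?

Common attributes: Rel1 ∩ Rel2 = {BE}.
Closure of {BE}: E → A applies, adding A; A → CG applies, adding CG; C → F applies, adding F. So (BE)⁺ = {ABCEFG}.
This closure contains every attribute of Rel2, so Rel1 ∩ Rel2 → Rel2. The join is lossless.

Yes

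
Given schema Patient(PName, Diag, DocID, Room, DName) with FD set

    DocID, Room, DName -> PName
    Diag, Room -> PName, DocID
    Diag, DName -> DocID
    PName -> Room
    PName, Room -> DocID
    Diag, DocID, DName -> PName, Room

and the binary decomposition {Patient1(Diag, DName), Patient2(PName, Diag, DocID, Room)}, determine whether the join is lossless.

No

Common attributes: Patient1 ∩ Patient2 = {Diag}.
No dependency enlarges {Diag}, so (Diag)⁺ = {Diag}.
The closure contains neither all of Patient1 = {Diag, DName} nor all of Patient2 = {PName, Diag, DocID, Room}, so the common attributes are not a superkey of either fragment. The join is lossy.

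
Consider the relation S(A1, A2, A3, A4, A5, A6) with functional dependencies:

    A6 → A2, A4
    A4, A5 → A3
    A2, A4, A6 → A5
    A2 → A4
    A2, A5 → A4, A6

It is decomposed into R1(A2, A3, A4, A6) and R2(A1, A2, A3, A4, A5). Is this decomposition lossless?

No

Common attributes: R1 ∩ R2 = {A2, A3, A4}.
No dependency enlarges {A2, A3, A4}, so (A2, A3, A4)⁺ = {A2, A3, A4}.
The closure contains neither all of R1 = {A2, A3, A4, A6} nor all of R2 = {A1, A2, A3, A4, A5}, so the common attributes are not a superkey of either fragment. The join is lossy.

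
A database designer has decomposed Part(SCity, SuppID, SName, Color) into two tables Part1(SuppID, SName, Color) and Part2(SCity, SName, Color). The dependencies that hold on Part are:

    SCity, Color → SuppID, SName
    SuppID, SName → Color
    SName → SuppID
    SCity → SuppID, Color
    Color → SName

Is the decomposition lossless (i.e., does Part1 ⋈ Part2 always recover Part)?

Yes

Common attributes: Part1 ∩ Part2 = {SName, Color}.
Closure of {SName, Color}: SName → SuppID applies, adding SuppID. So (SName, Color)⁺ = {SuppID, SName, Color}.
This closure contains every attribute of Part1, so Part1 ∩ Part2 → Part1. The join is lossless.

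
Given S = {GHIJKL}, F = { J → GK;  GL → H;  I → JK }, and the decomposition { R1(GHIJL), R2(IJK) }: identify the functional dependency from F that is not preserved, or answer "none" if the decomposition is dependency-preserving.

J → GK: restricted closure across fragments reaches GK.
GL → H lies within R1.
I → JK lies within R2.
Every dependency is enforceable on the fragments, so the decomposition is dependency-preserving.

none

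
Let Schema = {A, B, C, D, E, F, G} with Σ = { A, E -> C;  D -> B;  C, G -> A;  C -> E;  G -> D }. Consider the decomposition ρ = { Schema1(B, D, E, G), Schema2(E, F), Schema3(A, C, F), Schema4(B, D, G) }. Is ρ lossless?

Chase test. Columns are A, B, C, D, E, F, G; row i has aⱼ where attribute j ∈ Schemai, else bᵢⱼ.
Initial tableau (one row per fragment):
  row 1: b11 a2 b13 a4 a5 b16 a7
  row 2: b21 b22 b23 b24 a5 a6 b27
  row 3: a1 b32 a3 b34 b35 a6 b37
  row 4: b41 a2 b43 a4 b45 b46 a7
No row becomes fully distinguished — the join is lossy.

No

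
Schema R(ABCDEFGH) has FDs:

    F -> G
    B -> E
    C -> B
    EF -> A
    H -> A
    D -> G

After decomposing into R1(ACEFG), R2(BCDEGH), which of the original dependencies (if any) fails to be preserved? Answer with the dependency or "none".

H -> A

Check H → A: no single fragment contains all of {AH}, and the restricted closure of {H} across the fragments never reaches {A}.
F → G is preserved.
B → E is preserved.
C → B is preserved.
EF → A is preserved.
D → G is preserved.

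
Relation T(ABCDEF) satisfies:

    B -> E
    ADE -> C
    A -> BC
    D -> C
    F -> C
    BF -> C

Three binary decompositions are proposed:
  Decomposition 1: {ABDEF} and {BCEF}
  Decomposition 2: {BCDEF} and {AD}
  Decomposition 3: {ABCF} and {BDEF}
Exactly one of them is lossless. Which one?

Decomposition 1

Decomposition 1: common = {BEF}, closure = {BCEF} → lossless.
Decomposition 2: common = {D}, closure = {CD} → lossy.
Decomposition 3: common = {BF}, closure = {BCEF} → lossy.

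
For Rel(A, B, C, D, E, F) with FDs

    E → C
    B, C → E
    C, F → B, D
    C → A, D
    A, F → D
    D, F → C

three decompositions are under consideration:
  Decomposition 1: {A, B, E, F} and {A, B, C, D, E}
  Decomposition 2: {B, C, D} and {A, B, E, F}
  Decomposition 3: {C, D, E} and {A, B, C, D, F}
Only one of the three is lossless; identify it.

Decomposition 1: common = {A, B, E}, closure = {A, B, C, D, E} → lossless.
Decomposition 2: common = {B}, closure = {B} → lossy.
Decomposition 3: common = {C, D}, closure = {A, C, D} → lossy.

Decomposition 1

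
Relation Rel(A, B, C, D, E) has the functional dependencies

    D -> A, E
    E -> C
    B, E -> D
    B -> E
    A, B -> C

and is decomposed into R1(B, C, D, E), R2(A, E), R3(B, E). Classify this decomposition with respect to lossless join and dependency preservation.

Lossless test (chase): Rows 1 and 2 agree on E; apply E→C and equate their C entries. Rows 1 and 3 agree on E; apply E→C and equate their C entries. Rows 1 and 3 agree on B, E; apply B, E→D and equate their D entries. Rows 1 and 3 agree on D; apply D→A, E and equate their A, E entries. No row becomes fully distinguished — the join is lossy.
Dependency preservation: the restricted closure of {D} across the fragments never reaches {A, E}, so D → A, E cannot be enforced without a join — not preserved.

lossy and not dependency-preserving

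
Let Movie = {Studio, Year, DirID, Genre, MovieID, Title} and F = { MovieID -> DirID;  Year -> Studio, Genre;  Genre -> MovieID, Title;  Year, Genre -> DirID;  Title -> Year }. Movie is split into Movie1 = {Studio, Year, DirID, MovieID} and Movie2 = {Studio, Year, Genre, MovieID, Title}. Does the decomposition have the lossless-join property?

Yes

Common attributes: Movie1 ∩ Movie2 = {Studio, Year, MovieID}.
Closure of {Studio, Year, MovieID}: MovieID → DirID applies, adding DirID; Year → Studio, Genre applies, adding Genre; Genre → MovieID, Title applies, adding Title. So (Studio, Year, MovieID)⁺ = {Studio, Year, DirID, Genre, MovieID, Title}.
This closure contains every attribute of Movie1, so Movie1 ∩ Movie2 → Movie1. The join is lossless.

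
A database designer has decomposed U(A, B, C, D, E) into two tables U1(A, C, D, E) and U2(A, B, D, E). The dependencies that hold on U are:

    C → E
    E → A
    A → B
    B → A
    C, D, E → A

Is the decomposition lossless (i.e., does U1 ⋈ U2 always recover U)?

Common attributes: U1 ∩ U2 = {A, D, E}.
Closure of {A, D, E}: A → B applies, adding B. So (A, D, E)⁺ = {A, B, D, E}.
This closure contains every attribute of U2, so U1 ∩ U2 → U2. The join is lossless.

Yes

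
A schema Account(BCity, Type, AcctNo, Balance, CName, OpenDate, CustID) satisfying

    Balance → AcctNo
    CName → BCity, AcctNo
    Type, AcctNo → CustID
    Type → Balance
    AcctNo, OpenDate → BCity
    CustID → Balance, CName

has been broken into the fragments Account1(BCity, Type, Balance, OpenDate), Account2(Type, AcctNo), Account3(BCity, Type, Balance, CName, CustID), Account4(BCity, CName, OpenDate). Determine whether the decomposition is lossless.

Yes

Chase test. Columns are BCity, Type, AcctNo, Balance, CName, OpenDate, CustID; row i has aⱼ where attribute j ∈ Accounti, else bᵢⱼ.
Initial tableau (one row per fragment):
  row 1: a1 a2 b13 a4 b15 a6 b17
  row 2: b21 a2 a3 b24 b25 b26 b27
  row 3: a1 a2 b33 a4 a5 b36 a7
  row 4: a1 b42 b43 b44 a5 a6 b47
Rows 1 and 3 agree on Balance; apply Balance→AcctNo and equate their AcctNo entries.
Rows 3 and 4 agree on CName; apply CName→BCity, AcctNo and equate their BCity, AcctNo entries.
Rows 1 and 3 agree on Type, AcctNo; apply Type, AcctNo→CustID and equate their CustID entries.
Rows 1 and 2 agree on Type; apply Type→Balance and equate their Balance entries.
Rows 1 and 3 agree on CustID; apply CustID→Balance, CName and equate their Balance, CName entries.
Rows 1 and 2 agree on Balance; apply Balance→AcctNo and equate their AcctNo entries.
Rows 1 and 2 agree on Type, AcctNo; apply Type, AcctNo→CustID and equate their CustID entries.
Rows 1 and 2 agree on CustID; apply CustID→Balance, CName and equate their Balance, CName entries.
Rows 1 and 2 agree on CName; apply CName→BCity, AcctNo and equate their BCity, AcctNo entries.
Row 1 is now all distinguished symbols — the join is lossless.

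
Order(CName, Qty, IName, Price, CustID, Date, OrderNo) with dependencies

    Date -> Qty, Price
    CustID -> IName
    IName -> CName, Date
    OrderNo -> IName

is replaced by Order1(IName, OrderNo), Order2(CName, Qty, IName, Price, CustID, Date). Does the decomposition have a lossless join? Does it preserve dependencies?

Lossless test: (IName)⁺ = {CName, Qty, IName, Price, Date}, which is a superkey of neither fragment — lossy.
Dependency preservation: every FD's attributes lie within a single fragment, so each can be enforced locally — preserved.

lossy but dependency-preserving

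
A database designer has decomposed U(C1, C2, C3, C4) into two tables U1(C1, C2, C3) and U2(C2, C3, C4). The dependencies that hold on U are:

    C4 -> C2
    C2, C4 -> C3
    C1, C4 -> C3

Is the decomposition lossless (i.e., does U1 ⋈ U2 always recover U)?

No

Common attributes: U1 ∩ U2 = {C2, C3}.
No dependency enlarges {C2, C3}, so (C2, C3)⁺ = {C2, C3}.
The closure contains neither all of U1 = {C1, C2, C3} nor all of U2 = {C2, C3, C4}, so the common attributes are not a superkey of either fragment. The join is lossy.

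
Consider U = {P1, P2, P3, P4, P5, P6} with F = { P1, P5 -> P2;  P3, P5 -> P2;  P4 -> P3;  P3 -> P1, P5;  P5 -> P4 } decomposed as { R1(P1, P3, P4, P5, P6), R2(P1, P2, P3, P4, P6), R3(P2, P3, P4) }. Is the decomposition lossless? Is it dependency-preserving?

Lossless test (chase): Rows 1 and 2 agree on P3; apply P3→P1, P5 and equate their P1, P5 entries. Rows 1 and 3 agree on P3; apply P3→P1, P5 and equate their P1, P5 entries. Rows 1 and 2 agree on P1, P5; apply P1, P5→P2 and equate their P2 entries. Row 1 is now all distinguished symbols — the join is lossless.
Dependency preservation: P1, P5 → P2; P3, P5 → P2 are not contained in any single fragment, but the restricted closure of each left-hand side across the fragments still reaches the right-hand side; the remaining FDs each lie inside some fragment. All dependencies are preserved.

lossless and dependency-preserving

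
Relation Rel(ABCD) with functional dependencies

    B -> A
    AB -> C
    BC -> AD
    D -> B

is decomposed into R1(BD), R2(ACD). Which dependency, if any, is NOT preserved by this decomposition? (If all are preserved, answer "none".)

none

B → A: restricted closure across fragments reaches A.
AB → C: restricted closure across fragments reaches C.
BC → AD: restricted closure across fragments reaches AD.
D → B lies within R1.
Every dependency is enforceable on the fragments, so the decomposition is dependency-preserving.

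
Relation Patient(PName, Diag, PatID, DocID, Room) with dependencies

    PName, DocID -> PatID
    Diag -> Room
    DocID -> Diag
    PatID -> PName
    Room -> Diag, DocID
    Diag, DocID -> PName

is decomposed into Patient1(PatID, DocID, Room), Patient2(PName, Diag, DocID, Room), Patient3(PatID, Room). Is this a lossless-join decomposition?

Yes

Chase test. Columns are PName, Diag, PatID, DocID, Room; row i has aⱼ where attribute j ∈ Patienti, else bᵢⱼ.
Initial tableau (one row per fragment):
  row 1: b11 b12 a3 a4 a5
  row 2: a1 a2 b23 a4 a5
  row 3: b31 b32 a3 b34 a5
Rows 1 and 2 agree on DocID; apply DocID→Diag and equate their Diag entries.
Rows 1 and 3 agree on PatID; apply PatID→PName and equate their PName entries.
Rows 1 and 3 agree on Room; apply Room→Diag, DocID and equate their Diag, DocID entries.
Rows 1 and 2 agree on Diag, DocID; apply Diag, DocID→PName and equate their PName entries.
Rows 1 and 2 agree on PName, DocID; apply PName, DocID→PatID and equate their PatID entries.
Row 1 is now all distinguished symbols — the join is lossless.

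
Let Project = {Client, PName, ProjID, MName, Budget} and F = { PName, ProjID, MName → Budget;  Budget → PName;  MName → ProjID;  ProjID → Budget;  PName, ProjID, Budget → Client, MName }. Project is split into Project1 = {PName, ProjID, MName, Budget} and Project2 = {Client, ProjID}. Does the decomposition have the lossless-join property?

Yes

Common attributes: Project1 ∩ Project2 = {ProjID}.
Closure of {ProjID}: ProjID → Budget applies, adding Budget; Budget → PName applies, adding PName; PName, ProjID, Budget → Client, MName applies, adding Client, MName. So (ProjID)⁺ = {Client, PName, ProjID, MName, Budget}.
This closure contains every attribute of Project1, so Project1 ∩ Project2 → Project1. The join is lossless.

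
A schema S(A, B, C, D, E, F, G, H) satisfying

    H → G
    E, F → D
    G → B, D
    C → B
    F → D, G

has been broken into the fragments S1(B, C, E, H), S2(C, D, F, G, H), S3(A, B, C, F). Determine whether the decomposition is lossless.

Chase test. Columns are A, B, C, D, E, F, G, H; row i has aⱼ where attribute j ∈ Si, else bᵢⱼ.
Initial tableau (one row per fragment):
  row 1: b11 a2 a3 b14 a5 b16 b17 a8
  row 2: b21 b22 a3 a4 b25 a6 a7 a8
  row 3: a1 a2 a3 b34 b35 a6 b37 b38
Rows 1 and 2 agree on H; apply H→G and equate their G entries.
Rows 1 and 2 agree on G; apply G→B, D and equate their B, D entries.
Rows 2 and 3 agree on F; apply F→D, G and equate their D, G entries.
No row becomes fully distinguished — the join is lossy.

No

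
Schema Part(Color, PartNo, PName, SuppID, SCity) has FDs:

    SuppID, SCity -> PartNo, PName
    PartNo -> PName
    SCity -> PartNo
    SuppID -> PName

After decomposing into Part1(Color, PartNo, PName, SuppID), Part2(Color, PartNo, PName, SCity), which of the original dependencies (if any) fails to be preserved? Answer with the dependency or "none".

none

SuppID, SCity → PartNo, PName: restricted closure across fragments reaches PartNo, PName.
PartNo → PName lies within Part1.
SCity → PartNo lies within Part2.
SuppID → PName lies within Part1.
Every dependency is enforceable on the fragments, so the decomposition is dependency-preserving.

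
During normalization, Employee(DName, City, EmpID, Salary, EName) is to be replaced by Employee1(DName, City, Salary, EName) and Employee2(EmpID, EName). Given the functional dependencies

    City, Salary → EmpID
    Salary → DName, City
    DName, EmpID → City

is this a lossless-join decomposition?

Common attributes: Employee1 ∩ Employee2 = {EName}.
No dependency enlarges {EName}, so (EName)⁺ = {EName}.
The closure contains neither all of Employee1 = {DName, City, Salary, EName} nor all of Employee2 = {EmpID, EName}, so the common attributes are not a superkey of either fragment. The join is lossy.

No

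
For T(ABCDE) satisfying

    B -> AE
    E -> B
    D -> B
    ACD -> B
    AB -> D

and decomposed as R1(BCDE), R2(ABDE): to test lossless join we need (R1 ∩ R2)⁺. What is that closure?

ABDE

R1 ∩ R2 = {BDE}.
B → AE applies, adding A
Closure: {ABDE}.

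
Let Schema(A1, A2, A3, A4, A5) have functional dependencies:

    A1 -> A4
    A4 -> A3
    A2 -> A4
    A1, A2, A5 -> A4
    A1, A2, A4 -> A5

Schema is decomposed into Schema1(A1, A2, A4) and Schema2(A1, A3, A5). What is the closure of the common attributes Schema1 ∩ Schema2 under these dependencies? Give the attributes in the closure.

A1, A3, A4

Schema1 ∩ Schema2 = {A1}.
A1 → A4 applies, adding A4
A4 → A3 applies, adding A3
Closure: {A1, A3, A4}.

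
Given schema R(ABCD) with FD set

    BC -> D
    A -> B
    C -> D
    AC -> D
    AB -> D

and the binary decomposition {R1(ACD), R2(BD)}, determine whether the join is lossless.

No

Common attributes: R1 ∩ R2 = {D}.
No dependency enlarges {D}, so (D)⁺ = {D}.
The closure contains neither all of R1 = {ACD} nor all of R2 = {BD}, so the common attributes are not a superkey of either fragment. The join is lossy.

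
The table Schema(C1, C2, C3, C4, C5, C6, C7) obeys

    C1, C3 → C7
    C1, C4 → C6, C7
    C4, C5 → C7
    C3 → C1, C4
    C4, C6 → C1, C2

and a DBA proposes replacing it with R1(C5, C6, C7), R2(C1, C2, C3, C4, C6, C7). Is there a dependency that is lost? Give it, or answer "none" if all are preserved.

Check C4, C5 → C7: no single fragment contains all of {C4, C5, C7}, and the restricted closure of {C4, C5} across the fragments never reaches {C7}.
C1, C3 → C7 is preserved.
C1, C4 → C6, C7 is preserved.
C3 → C1, C4 is preserved.
C4, C6 → C1, C2 is preserved.

C4, C5 → C7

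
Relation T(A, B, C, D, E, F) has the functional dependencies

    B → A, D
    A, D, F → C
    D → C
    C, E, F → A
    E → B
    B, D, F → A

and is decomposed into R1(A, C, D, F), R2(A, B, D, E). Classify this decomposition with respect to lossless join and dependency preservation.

lossy but dependency-preserving

Lossless test: (A, D)⁺ = {A, C, D}, which is a superkey of neither fragment — lossy.
Dependency preservation: C, E, F → A; B, D, F → A are not contained in any single fragment, but the restricted closure of each left-hand side across the fragments still reaches the right-hand side; the remaining FDs each lie inside some fragment. All dependencies are preserved.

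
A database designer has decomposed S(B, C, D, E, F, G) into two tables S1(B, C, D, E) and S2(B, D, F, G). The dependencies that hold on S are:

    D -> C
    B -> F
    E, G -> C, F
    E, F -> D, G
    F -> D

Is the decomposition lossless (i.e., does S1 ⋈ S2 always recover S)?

No

Common attributes: S1 ∩ S2 = {B, D}.
Closure of {B, D}: D → C applies, adding C; B → F applies, adding F. So (B, D)⁺ = {B, C, D, F}.
The closure contains neither all of S1 = {B, C, D, E} nor all of S2 = {B, D, F, G}, so the common attributes are not a superkey of either fragment. The join is lossy.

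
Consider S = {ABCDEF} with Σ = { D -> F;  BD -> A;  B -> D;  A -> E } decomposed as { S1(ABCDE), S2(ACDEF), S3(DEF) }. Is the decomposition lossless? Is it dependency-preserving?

lossless and dependency-preserving

Lossless test (chase): Rows 1 and 2 agree on D; apply D→F and equate their F entries. Row 1 is now all distinguished symbols — the join is lossless.
Dependency preservation: every FD's attributes lie within a single fragment, so each can be enforced locally — preserved.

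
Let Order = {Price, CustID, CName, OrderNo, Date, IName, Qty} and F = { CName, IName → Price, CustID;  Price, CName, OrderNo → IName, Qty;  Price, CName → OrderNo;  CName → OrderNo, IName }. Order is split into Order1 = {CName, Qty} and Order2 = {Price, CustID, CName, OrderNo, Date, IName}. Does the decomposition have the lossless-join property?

Yes

Common attributes: Order1 ∩ Order2 = {CName}.
Closure of {CName}: CName → OrderNo, IName applies, adding OrderNo, IName; CName, IName → Price, CustID applies, adding Price, CustID; Price, CName, OrderNo → IName, Qty applies, adding Qty. So (CName)⁺ = {Price, CustID, CName, OrderNo, IName, Qty}.
This closure contains every attribute of Order1, so Order1 ∩ Order2 → Order1. The join is lossless.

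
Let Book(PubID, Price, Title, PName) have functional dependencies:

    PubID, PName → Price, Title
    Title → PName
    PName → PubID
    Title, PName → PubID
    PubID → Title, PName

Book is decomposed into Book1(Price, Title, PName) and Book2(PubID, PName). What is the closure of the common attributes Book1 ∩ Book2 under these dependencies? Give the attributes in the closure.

Book1 ∩ Book2 = {PName}.
PName → PubID applies, adding PubID
PubID → Title, PName applies, adding Title
PubID, PName → Price, Title applies, adding Price
Closure: {PubID, Price, Title, PName}.

PubID, Price, Title, PName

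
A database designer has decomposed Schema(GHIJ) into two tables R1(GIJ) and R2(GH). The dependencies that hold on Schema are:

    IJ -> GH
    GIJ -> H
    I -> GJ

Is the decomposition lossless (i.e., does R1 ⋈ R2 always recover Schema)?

No

Common attributes: R1 ∩ R2 = {G}.
No dependency enlarges {G}, so (G)⁺ = {G}.
The closure contains neither all of R1 = {GIJ} nor all of R2 = {GH}, so the common attributes are not a superkey of either fragment. The join is lossy.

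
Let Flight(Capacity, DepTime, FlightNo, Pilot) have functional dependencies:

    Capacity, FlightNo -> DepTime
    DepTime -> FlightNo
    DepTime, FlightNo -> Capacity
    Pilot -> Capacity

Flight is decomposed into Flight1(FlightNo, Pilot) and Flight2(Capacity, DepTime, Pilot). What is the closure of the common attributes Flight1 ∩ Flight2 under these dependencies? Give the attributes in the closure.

Capacity, Pilot

Flight1 ∩ Flight2 = {Pilot}.
Pilot → Capacity applies, adding Capacity
Closure: {Capacity, Pilot}.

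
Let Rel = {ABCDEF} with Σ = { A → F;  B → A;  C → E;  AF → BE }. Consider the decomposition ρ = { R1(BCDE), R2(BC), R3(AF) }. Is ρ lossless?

No

Chase test. Columns are ABCDEF; row i has aⱼ where attribute j ∈ Ri, else bᵢⱼ.
Initial tableau (one row per fragment):
  row 1: b11 a2 a3 a4 a5 b16
  row 2: b21 a2 a3 b24 b25 b26
  row 3: a1 b32 b33 b34 b35 a6
Rows 1 and 2 agree on B; apply B→A and equate their A entries.
Rows 1 and 2 agree on C; apply C→E and equate their E entries.
Rows 1 and 2 agree on A; apply A→F and equate their F entries.
No row becomes fully distinguished — the join is lossy.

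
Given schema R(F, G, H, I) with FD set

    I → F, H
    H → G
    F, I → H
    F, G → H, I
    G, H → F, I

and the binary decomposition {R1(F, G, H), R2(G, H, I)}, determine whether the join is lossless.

Common attributes: R1 ∩ R2 = {G, H}.
Closure of {G, H}: G, H → F, I applies, adding F, I. So (G, H)⁺ = {F, G, H, I}.
This closure contains every attribute of R1, so R1 ∩ R2 → R1. The join is lossless.

Yes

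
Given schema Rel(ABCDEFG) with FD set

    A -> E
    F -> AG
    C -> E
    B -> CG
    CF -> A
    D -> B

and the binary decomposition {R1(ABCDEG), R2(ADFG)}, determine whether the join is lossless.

Yes

Common attributes: R1 ∩ R2 = {ADG}.
Closure of {ADG}: A → E applies, adding E; D → B applies, adding B; B → CG applies, adding C. So (ADG)⁺ = {ABCDEG}.
This closure contains every attribute of R1, so R1 ∩ R2 → R1. The join is lossless.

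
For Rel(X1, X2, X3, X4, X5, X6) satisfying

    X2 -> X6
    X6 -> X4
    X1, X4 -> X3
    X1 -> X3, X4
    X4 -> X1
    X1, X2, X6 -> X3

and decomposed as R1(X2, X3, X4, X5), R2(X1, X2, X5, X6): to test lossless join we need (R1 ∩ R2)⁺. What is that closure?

R1 ∩ R2 = {X2, X5}.
X2 → X6 applies, adding X6
X6 → X4 applies, adding X4
X4 → X1 applies, adding X1
X1, X2, X6 → X3 applies, adding X3
Closure: {X1, X2, X3, X4, X5, X6}.

X1, X2, X3, X4, X5, X6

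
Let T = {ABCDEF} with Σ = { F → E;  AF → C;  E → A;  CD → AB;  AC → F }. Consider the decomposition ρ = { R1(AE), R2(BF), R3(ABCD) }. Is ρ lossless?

No

Chase test. Columns are ABCDEF; row i has aⱼ where attribute j ∈ Ri, else bᵢⱼ.
Initial tableau (one row per fragment):
  row 1: a1 b12 b13 b14 a5 b16
  row 2: b21 a2 b23 b24 b25 a6
  row 3: a1 a2 a3 a4 b35 b36
No row becomes fully distinguished — the join is lossy.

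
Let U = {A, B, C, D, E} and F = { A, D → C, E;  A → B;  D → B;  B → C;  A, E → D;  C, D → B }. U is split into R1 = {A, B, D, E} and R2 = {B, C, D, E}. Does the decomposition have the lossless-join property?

Yes

Common attributes: R1 ∩ R2 = {B, D, E}.
Closure of {B, D, E}: B → C applies, adding C. So (B, D, E)⁺ = {B, C, D, E}.
This closure contains every attribute of R2, so R1 ∩ R2 → R2. The join is lossless.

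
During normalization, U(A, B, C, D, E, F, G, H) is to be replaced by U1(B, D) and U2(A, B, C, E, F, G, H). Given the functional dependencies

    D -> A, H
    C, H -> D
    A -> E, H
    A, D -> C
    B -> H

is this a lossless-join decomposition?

No

Common attributes: U1 ∩ U2 = {B}.
Closure of {B}: B → H applies, adding H. So (B)⁺ = {B, H}.
The closure contains neither all of U1 = {B, D} nor all of U2 = {A, B, C, E, F, G, H}, so the common attributes are not a superkey of either fragment. The join is lossy.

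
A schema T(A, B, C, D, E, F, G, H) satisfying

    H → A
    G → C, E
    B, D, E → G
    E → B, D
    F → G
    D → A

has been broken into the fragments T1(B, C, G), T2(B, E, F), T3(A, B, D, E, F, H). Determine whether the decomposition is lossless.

Chase test. Columns are A, B, C, D, E, F, G, H; row i has aⱼ where attribute j ∈ Ti, else bᵢⱼ.
Initial tableau (one row per fragment):
  row 1: b11 a2 a3 b14 b15 b16 a7 b18
  row 2: b21 a2 b23 b24 a5 a6 b27 b28
  row 3: a1 a2 b33 a4 a5 a6 b37 a8
Rows 2 and 3 agree on E; apply E→B, D and equate their B, D entries.
Rows 2 and 3 agree on F; apply F→G and equate their G entries.
Rows 2 and 3 agree on D; apply D→A and equate their A entries.
Rows 2 and 3 agree on G; apply G→C, E and equate their C, E entries.
No row becomes fully distinguished — the join is lossy.

No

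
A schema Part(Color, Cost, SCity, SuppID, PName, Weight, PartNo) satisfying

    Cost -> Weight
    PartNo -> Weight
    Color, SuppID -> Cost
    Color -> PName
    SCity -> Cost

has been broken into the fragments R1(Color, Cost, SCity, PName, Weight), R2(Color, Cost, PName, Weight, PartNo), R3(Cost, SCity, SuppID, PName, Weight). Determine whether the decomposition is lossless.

Chase test. Columns are Color, Cost, SCity, SuppID, PName, Weight, PartNo; row i has aⱼ where attribute j ∈ Ri, else bᵢⱼ.
Initial tableau (one row per fragment):
  row 1: a1 a2 a3 b14 a5 a6 b17
  row 2: a1 a2 b23 b24 a5 a6 a7
  row 3: b31 a2 a3 a4 a5 a6 b37
No row becomes fully distinguished — the join is lossy.

No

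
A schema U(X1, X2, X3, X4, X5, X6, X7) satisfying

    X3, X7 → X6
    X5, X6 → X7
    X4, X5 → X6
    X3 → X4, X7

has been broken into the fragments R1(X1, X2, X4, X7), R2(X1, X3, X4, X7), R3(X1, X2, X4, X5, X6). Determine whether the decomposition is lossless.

No

Chase test. Columns are X1, X2, X3, X4, X5, X6, X7; row i has aⱼ where attribute j ∈ Ri, else bᵢⱼ.
Initial tableau (one row per fragment):
  row 1: a1 a2 b13 a4 b15 b16 a7
  row 2: a1 b22 a3 a4 b25 b26 a7
  row 3: a1 a2 b33 a4 a5 a6 b37
No row becomes fully distinguished — the join is lossy.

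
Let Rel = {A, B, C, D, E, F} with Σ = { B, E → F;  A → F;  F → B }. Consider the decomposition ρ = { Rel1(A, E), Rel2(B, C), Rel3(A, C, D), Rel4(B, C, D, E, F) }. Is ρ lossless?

Chase test. Columns are A, B, C, D, E, F; row i has aⱼ where attribute j ∈ Reli, else bᵢⱼ.
Initial tableau (one row per fragment):
  row 1: a1 b12 b13 b14 a5 b16
  row 2: b21 a2 a3 b24 b25 b26
  row 3: a1 b32 a3 a4 b35 b36
  row 4: b41 a2 a3 a4 a5 a6
Rows 1 and 3 agree on A; apply A→F and equate their F entries.
Rows 1 and 3 agree on F; apply F→B and equate their B entries.
No row becomes fully distinguished — the join is lossy.

No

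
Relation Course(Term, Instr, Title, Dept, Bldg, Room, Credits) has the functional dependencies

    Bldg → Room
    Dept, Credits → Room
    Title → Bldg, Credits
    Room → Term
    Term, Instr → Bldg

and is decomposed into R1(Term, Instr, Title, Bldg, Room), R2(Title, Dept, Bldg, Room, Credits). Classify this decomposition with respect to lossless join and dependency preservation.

Lossless test: (Title, Bldg, Room)⁺ = {Term, Title, Bldg, Room, Credits}, which is a superkey of neither fragment — lossy.
Dependency preservation: every FD's attributes lie within a single fragment, so each can be enforced locally — preserved.

lossy but dependency-preserving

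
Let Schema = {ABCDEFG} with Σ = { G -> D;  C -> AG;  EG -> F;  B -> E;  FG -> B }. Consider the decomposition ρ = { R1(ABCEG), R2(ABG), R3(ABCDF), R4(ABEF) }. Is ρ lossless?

Yes

Chase test. Columns are ABCDEFG; row i has aⱼ where attribute j ∈ Ri, else bᵢⱼ.
Initial tableau (one row per fragment):
  row 1: a1 a2 a3 b14 a5 b16 a7
  row 2: a1 a2 b23 b24 b25 b26 a7
  row 3: a1 a2 a3 a4 b35 a6 b37
  row 4: a1 a2 b43 b44 a5 a6 b47
Rows 1 and 2 agree on G; apply G→D and equate their D entries.
Rows 1 and 3 agree on C; apply C→AG and equate their AG entries.
Rows 1 and 2 agree on B; apply B→E and equate their E entries.
Rows 1 and 3 agree on B; apply B→E and equate their E entries.
Rows 1 and 3 agree on G; apply G→D and equate their D entries.
Rows 1 and 2 agree on EG; apply EG→F and equate their F entries.
Rows 1 and 3 agree on EG; apply EG→F and equate their F entries.
Row 1 is now all distinguished symbols — the join is lossless.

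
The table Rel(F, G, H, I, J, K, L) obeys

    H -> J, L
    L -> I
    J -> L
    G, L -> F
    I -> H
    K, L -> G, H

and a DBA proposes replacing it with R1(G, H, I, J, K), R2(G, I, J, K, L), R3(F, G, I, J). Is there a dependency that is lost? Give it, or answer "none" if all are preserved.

none

H → J, L: restricted closure across fragments reaches J, L.
L → I lies within R2.
J → L lies within R2.
G, L → F: restricted closure across fragments reaches F.
I → H lies within R1.
K, L → G, H: restricted closure across fragments reaches G, H.
Every dependency is enforceable on the fragments, so the decomposition is dependency-preserving.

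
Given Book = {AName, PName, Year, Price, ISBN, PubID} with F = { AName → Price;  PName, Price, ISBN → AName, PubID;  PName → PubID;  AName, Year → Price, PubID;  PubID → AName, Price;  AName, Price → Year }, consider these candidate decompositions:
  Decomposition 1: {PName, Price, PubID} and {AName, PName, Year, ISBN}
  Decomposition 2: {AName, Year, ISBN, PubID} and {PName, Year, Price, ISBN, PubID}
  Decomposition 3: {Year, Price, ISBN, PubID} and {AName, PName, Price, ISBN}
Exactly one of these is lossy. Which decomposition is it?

Decomposition 3

Decomposition 1: common = {PName}, closure = {AName, PName, Year, Price, PubID} → lossless.
Decomposition 2: common = {Year, ISBN, PubID}, closure = {AName, Year, Price, ISBN, PubID} → lossless.
Decomposition 3: common = {Price, ISBN}, closure = {Price, ISBN} → lossy.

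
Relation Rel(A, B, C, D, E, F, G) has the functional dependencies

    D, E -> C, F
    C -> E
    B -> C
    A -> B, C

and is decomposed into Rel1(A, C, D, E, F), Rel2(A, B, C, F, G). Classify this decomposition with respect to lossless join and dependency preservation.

Lossless test: (A, C, F)⁺ = {A, B, C, E, F}, which is a superkey of neither fragment — lossy.
Dependency preservation: every FD's attributes lie within a single fragment, so each can be enforced locally — preserved.

lossy but dependency-preserving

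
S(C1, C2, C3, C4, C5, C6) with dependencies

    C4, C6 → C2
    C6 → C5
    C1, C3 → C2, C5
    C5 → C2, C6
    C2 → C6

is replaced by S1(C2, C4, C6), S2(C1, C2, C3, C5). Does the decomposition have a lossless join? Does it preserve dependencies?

lossy but dependency-preserving

Lossless test: (C2)⁺ = {C2, C5, C6}, which is a superkey of neither fragment — lossy.
Dependency preservation: C6 → C5; C5 → C2, C6 are not contained in any single fragment, but the restricted closure of each left-hand side across the fragments still reaches the right-hand side; the remaining FDs each lie inside some fragment. All dependencies are preserved.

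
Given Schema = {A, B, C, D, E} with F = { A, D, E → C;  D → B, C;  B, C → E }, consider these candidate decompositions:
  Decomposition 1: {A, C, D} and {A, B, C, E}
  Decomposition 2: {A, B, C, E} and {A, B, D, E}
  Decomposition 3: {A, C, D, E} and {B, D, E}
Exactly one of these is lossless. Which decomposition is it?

Decomposition 3

Decomposition 1: common = {A, C}, closure = {A, C} → lossy.
Decomposition 2: common = {A, B, E}, closure = {A, B, E} → lossy.
Decomposition 3: common = {D, E}, closure = {B, C, D, E} → lossless.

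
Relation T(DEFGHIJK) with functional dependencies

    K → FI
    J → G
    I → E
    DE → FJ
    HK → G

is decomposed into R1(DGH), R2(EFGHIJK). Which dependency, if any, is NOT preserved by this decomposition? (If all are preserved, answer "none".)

DE → FJ

Check DE → FJ: no single fragment contains all of {DEFJ}, and the restricted closure of {DE} across the fragments never reaches {FJ}.
K → FI is preserved.
J → G is preserved.
I → E is preserved.
HK → G is preserved.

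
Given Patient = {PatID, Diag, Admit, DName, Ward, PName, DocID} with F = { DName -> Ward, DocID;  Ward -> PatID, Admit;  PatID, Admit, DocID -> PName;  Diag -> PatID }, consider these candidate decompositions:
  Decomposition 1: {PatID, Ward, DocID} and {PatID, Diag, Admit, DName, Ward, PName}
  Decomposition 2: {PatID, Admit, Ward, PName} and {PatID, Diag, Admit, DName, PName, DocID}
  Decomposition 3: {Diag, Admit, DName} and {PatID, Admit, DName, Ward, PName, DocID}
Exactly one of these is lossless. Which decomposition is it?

Decomposition 3

Decomposition 1: common = {PatID, Ward}, closure = {PatID, Admit, Ward} → lossy.
Decomposition 2: common = {PatID, Admit, PName}, closure = {PatID, Admit, PName} → lossy.
Decomposition 3: common = {Admit, DName}, closure = {PatID, Admit, DName, Ward, PName, DocID} → lossless.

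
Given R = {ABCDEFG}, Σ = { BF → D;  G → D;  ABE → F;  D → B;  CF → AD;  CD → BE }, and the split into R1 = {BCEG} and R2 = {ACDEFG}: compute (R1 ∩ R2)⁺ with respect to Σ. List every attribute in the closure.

BCDEG

R1 ∩ R2 = {CEG}.
G → D applies, adding D
D → B applies, adding B
Closure: {BCDEG}.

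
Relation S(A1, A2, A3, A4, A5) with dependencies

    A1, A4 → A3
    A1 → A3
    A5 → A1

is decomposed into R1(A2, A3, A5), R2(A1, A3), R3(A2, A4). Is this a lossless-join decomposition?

No

Chase test. Columns are A1, A2, A3, A4, A5; row i has aⱼ where attribute j ∈ Ri, else bᵢⱼ.
Initial tableau (one row per fragment):
  row 1: b11 a2 a3 b14 a5
  row 2: a1 b22 a3 b24 b25
  row 3: b31 a2 b33 a4 b35
No row becomes fully distinguished — the join is lossy.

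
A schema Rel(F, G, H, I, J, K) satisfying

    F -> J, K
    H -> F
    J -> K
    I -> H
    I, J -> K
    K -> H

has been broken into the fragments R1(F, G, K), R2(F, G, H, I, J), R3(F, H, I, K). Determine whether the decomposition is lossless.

Chase test. Columns are F, G, H, I, J, K; row i has aⱼ where attribute j ∈ Ri, else bᵢⱼ.
Initial tableau (one row per fragment):
  row 1: a1 a2 b13 b14 b15 a6
  row 2: a1 a2 a3 a4 a5 b26
  row 3: a1 b32 a3 a4 b35 a6
Rows 1 and 2 agree on F; apply F→J, K and equate their J, K entries.
Rows 1 and 3 agree on F; apply F→J, K and equate their J, K entries.
Rows 1 and 2 agree on K; apply K→H and equate their H entries.
Row 2 is now all distinguished symbols — the join is lossless.

Yes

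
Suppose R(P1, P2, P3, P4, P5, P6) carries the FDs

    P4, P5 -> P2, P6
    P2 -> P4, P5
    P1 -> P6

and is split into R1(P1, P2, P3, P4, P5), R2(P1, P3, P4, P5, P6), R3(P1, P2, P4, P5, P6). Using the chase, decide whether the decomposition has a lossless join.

Chase test. Columns are P1, P2, P3, P4, P5, P6; row i has aⱼ where attribute j ∈ Ri, else bᵢⱼ.
Initial tableau (one row per fragment):
  row 1: a1 a2 a3 a4 a5 b16
  row 2: a1 b22 a3 a4 a5 a6
  row 3: a1 a2 b33 a4 a5 a6
Rows 1 and 2 agree on P4, P5; apply P4, P5→P2, P6 and equate their P2, P6 entries.
Row 1 is now all distinguished symbols — the join is lossless.

Yes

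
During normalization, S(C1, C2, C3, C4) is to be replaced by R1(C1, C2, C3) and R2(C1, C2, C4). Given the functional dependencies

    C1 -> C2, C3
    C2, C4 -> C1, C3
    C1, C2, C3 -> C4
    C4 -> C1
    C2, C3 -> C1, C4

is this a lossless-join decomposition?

Common attributes: R1 ∩ R2 = {C1, C2}.
Closure of {C1, C2}: C1 → C2, C3 applies, adding C3; C1, C2, C3 → C4 applies, adding C4. So (C1, C2)⁺ = {C1, C2, C3, C4}.
This closure contains every attribute of R1, so R1 ∩ R2 → R1. The join is lossless.

Yes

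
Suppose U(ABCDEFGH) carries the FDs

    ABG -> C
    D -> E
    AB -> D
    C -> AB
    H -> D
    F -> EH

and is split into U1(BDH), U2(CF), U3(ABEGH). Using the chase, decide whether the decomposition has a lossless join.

No

Chase test. Columns are ABCDEFGH; row i has aⱼ where attribute j ∈ Ui, else bᵢⱼ.
Initial tableau (one row per fragment):
  row 1: b11 a2 b13 a4 b15 b16 b17 a8
  row 2: b21 b22 a3 b24 b25 a6 b27 b28
  row 3: a1 a2 b33 b34 a5 b36 a7 a8
Rows 1 and 3 agree on H; apply H→D and equate their D entries.
Rows 1 and 3 agree on D; apply D→E and equate their E entries.
No row becomes fully distinguished — the join is lossy.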